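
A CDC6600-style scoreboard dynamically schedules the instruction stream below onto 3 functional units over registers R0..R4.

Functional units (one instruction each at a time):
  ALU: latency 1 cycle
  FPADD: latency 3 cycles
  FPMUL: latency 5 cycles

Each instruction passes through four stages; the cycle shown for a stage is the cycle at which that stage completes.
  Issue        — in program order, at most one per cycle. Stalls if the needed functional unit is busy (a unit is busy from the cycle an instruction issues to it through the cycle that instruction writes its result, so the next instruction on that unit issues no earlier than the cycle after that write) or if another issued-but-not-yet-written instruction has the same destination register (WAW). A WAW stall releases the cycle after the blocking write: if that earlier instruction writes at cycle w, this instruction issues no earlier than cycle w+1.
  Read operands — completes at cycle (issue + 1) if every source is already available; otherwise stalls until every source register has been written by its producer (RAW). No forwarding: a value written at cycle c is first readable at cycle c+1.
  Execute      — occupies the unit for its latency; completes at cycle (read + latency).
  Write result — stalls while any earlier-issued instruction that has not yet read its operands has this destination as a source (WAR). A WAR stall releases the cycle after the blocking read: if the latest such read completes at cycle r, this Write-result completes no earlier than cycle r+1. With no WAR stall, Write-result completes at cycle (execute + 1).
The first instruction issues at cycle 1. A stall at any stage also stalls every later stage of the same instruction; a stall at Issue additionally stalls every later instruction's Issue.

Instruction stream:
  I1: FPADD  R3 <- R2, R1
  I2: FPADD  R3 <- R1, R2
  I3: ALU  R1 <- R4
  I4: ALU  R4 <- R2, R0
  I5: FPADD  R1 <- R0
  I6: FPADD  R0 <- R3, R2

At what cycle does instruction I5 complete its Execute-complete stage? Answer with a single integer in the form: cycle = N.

cycle = 17

t=1  I1→FPADD
t=2  I1 RO
t=5  I1 EX
t=6  I1 WR R3
t=7  I2→FPADD
t=8  I2 RO, I3→ALU
t=9  I3 RO
t=10  I3 EX
t=11  I2 EX, I3 WR R1
t=12  I2 WR R3, I4→ALU
t=13  I4 RO, I5→FPADD
t=14  I4 EX, I5 RO
t=15  I4 WR R4
t=17  I5 EX
t=18  I5 WR R1
t=19  I6→FPADD
t=20  I6 RO
t=23  I6 EX
t=24  I6 WR R0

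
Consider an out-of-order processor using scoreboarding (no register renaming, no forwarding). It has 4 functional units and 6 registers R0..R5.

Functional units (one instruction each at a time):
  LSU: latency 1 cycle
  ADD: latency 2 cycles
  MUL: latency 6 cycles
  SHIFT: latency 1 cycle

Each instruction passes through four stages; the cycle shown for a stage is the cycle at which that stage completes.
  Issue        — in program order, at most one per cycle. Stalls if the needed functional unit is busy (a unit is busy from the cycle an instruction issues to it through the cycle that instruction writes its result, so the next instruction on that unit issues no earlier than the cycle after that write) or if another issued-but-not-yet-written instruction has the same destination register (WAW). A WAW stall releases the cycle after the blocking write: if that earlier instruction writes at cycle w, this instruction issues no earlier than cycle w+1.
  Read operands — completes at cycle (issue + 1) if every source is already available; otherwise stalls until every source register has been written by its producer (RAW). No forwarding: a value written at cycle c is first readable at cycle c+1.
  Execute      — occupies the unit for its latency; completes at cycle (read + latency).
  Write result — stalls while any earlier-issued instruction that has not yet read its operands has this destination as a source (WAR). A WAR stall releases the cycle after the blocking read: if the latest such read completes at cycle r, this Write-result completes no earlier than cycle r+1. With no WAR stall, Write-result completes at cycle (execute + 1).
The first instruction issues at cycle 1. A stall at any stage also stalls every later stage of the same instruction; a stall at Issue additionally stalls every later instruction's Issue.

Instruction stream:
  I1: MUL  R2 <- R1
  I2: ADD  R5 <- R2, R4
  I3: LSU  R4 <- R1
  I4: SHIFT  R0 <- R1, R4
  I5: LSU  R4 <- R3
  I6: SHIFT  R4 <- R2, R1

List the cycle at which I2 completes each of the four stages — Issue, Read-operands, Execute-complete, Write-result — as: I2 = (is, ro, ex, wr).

  I1 | 1 | 2 | 8 | 9
  I2 | 2 | 10 | 12 | 13   RAW R2: wait I1 write@9
  I3 | 3 | 4 | 5 | 11   WAR R4: wait I2 read@10
  I4 | 4 | 12 | 13 | 14   RAW R4: wait I3 write@11
  I5 | 12 | 13 | 14 | 15   struct: LSU busy until I3 writes@11
  I6 | 16 | 17 | 18 | 19   WAW R4: wait I5 write@15

I2 = (2, 10, 12, 13)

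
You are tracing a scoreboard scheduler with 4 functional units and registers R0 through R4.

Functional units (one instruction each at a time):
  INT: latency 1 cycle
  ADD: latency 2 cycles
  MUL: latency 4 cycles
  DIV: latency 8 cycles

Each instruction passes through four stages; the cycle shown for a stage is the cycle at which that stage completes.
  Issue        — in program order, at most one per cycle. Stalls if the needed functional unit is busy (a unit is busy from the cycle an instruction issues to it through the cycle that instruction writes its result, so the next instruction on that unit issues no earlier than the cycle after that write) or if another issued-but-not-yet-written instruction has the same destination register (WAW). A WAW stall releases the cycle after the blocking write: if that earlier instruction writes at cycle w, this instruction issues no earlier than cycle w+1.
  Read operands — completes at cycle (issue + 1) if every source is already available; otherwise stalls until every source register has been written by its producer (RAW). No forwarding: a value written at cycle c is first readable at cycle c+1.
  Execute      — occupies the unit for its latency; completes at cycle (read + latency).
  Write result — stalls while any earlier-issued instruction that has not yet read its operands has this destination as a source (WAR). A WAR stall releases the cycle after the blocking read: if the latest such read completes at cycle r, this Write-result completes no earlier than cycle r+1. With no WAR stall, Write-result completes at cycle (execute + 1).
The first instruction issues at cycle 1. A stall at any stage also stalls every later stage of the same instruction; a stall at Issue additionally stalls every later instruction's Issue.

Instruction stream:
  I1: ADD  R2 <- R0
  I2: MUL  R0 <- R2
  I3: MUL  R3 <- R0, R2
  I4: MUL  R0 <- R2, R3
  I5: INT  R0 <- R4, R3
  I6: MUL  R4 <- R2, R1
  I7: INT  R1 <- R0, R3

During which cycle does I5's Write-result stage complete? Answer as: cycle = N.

t=1  I1→ADD
t=2  I1 RO, I2→MUL
t=4  I1 EX
t=5  I1 WR R2
t=6  I2 RO
t=10  I2 EX
t=11  I2 WR R0
t=12  I3→MUL
t=13  I3 RO
t=17  I3 EX
t=18  I3 WR R3
t=19  I4→MUL
t=20  I4 RO
t=24  I4 EX
t=25  I4 WR R0
t=26  I5→INT
t=27  I5 RO, I6→MUL
t=28  I5 EX, I6 RO
t=29  I5 WR R0
t=30  I7→INT
t=31  I7 RO
t=32  I6 EX, I7 EX
t=33  I6 WR R4, I7 WR R1

cycle = 29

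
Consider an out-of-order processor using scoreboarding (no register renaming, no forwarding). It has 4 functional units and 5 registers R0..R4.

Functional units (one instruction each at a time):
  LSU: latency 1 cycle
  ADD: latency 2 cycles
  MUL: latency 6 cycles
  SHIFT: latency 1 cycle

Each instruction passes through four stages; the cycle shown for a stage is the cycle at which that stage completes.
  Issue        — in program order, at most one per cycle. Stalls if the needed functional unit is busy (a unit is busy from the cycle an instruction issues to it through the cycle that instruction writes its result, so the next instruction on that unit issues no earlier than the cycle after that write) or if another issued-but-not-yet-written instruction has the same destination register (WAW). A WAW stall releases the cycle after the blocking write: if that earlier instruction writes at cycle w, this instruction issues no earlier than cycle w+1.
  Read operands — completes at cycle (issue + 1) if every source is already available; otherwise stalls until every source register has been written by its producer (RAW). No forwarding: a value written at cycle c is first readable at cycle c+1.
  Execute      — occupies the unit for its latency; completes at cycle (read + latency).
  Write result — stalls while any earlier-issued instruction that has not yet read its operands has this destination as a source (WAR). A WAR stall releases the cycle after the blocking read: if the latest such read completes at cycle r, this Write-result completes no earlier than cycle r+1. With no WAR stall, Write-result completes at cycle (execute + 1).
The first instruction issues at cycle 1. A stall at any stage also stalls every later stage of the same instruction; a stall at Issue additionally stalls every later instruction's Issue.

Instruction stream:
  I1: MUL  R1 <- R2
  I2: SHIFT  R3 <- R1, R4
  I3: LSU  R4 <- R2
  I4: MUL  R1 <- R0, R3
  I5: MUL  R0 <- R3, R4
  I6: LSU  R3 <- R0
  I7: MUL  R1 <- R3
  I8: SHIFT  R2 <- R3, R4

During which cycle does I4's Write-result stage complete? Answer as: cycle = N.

cycle = 20

  I1 | 1 | 2 | 8 | 9
  I2 | 2 | 10 | 11 | 12   RAW R1: wait I1 write@9
  I3 | 3 | 4 | 5 | 11   WAR R4: wait I2 read@10
  I4 | 10 | 13 | 19 | 20   struct: MUL busy until I1 writes@9 · RAW R3: wait I2 write@12
  I5 | 21 | 22 | 28 | 29   struct: MUL busy until I4 writes@20
  I6 | 22 | 30 | 31 | 32   RAW R0: wait I5 write@29
  I7 | 30 | 33 | 39 | 40   struct: MUL busy until I5 writes@29 · RAW R3: wait I6 write@32
  I8 | 31 | 33 | 34 | 35   RAW R3: wait I6 write@32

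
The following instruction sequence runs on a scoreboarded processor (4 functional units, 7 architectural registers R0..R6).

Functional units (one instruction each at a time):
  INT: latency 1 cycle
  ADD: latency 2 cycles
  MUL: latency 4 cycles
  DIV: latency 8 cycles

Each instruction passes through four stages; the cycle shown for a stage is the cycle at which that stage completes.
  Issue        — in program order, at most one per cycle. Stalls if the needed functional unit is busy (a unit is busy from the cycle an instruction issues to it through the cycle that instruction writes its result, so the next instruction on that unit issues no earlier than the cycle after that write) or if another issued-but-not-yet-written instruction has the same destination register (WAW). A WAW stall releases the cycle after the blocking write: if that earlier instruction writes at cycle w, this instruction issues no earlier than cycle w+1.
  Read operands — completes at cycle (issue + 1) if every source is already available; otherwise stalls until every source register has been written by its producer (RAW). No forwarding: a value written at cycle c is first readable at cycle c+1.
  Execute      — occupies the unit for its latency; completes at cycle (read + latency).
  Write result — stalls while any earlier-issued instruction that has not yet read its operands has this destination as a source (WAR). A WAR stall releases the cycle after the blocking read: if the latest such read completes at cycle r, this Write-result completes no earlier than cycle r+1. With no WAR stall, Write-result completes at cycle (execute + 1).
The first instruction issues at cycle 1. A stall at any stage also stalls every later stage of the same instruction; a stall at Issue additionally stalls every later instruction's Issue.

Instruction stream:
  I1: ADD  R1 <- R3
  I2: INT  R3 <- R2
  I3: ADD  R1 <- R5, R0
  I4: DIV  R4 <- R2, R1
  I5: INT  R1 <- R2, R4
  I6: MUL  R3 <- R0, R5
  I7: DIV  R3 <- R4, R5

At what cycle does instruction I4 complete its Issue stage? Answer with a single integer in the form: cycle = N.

cycle = 7

c1: issue I1 (ADD)
c2: I1 read-ops · issue I2 (INT)
c3: I2 read-ops
c4: I1 finished on ADD · I2 finished on INT
c5: I1→R1 · I2→R3
c6: issue I3 (ADD)
c7: I3 read-ops · issue I4 (DIV)
c9: I3 finished on ADD
c10: I3→R1
c11: I4 read-ops · issue I5 (INT)
c12: issue I6 (MUL)
c13: I6 read-ops
c17: I6 finished on MUL
c18: I6→R3
c19: I4 finished on DIV
c20: I4→R4
c21: I5 read-ops · issue I7 (DIV)
c22: I5 finished on INT · I7 read-ops
c23: I5→R1
c30: I7 finished on DIV
c31: I7→R3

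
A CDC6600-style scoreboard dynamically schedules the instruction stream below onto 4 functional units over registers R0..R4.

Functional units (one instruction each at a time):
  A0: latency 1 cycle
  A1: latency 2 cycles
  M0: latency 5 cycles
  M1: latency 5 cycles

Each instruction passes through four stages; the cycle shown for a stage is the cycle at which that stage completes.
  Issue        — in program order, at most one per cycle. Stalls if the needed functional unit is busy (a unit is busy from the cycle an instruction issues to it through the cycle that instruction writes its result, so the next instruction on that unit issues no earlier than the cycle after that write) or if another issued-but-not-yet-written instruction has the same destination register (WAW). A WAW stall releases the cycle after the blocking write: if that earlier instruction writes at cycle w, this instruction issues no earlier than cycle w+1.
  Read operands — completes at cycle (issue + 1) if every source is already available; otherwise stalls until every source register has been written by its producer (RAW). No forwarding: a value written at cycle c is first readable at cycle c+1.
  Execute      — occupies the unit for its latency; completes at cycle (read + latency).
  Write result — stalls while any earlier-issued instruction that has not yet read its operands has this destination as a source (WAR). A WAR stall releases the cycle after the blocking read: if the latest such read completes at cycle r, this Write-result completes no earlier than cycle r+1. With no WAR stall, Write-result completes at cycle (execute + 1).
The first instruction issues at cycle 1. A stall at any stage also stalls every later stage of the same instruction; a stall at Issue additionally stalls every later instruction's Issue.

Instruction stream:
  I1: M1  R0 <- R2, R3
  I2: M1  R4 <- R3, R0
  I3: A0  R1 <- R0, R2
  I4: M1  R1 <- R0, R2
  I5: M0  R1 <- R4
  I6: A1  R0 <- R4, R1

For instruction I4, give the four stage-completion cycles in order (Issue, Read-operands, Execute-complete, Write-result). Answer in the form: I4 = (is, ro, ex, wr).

I1: IS=1 RO=2 EX=7 WR=8
I2: IS=9 RO=10 EX=15 WR=16  [struct: M1 busy until I1 writes@8]
I3: IS=10 RO=11 EX=12 WR=13
I4: IS=17 RO=18 EX=23 WR=24  [struct: M1 busy until I2 writes@16]
I5: IS=25 RO=26 EX=31 WR=32  [WAW R1: wait I4 write@24]
I6: IS=26 RO=33 EX=35 WR=36  [RAW R1: wait I5 write@32]

I4 = (17, 18, 23, 24)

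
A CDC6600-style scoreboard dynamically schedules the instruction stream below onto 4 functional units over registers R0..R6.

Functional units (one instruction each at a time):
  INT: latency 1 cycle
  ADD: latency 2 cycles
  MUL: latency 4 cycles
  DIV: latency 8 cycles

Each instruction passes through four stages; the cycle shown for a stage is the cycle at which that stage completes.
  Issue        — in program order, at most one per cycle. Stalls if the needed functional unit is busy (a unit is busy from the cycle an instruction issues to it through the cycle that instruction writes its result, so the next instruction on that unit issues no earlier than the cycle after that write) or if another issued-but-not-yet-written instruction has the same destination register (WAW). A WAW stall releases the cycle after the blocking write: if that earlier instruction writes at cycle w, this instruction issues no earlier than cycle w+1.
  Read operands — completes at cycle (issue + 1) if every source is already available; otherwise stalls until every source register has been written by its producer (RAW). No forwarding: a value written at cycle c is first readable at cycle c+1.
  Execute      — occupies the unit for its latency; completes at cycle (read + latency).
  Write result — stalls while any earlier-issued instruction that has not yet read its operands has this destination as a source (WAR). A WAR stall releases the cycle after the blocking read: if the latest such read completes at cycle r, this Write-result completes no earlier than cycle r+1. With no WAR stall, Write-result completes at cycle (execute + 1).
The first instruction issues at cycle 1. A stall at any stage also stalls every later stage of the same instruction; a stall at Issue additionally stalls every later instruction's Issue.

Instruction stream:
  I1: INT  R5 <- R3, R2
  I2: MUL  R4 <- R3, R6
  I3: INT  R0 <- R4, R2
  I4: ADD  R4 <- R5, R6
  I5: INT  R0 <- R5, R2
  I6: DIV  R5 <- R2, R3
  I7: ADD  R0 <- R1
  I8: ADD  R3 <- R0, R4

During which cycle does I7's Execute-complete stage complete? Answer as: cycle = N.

[I1] 1/2/3/4
[I2] 2/3/7/8
[I3] 5/9/10/11  (struct: INT busy until I1 writes@4; RAW R4: wait I2 write@8)
[I4] 9/10/12/13  (WAW R4: wait I2 write@8)
[I5] 12/13/14/15  (struct: INT busy until I3 writes@11)
[I6] 13/14/22/23
[I7] 16/17/19/20  (WAW R0: wait I5 write@15)
[I8] 21/22/24/25  (struct: ADD busy until I7 writes@20)

cycle = 19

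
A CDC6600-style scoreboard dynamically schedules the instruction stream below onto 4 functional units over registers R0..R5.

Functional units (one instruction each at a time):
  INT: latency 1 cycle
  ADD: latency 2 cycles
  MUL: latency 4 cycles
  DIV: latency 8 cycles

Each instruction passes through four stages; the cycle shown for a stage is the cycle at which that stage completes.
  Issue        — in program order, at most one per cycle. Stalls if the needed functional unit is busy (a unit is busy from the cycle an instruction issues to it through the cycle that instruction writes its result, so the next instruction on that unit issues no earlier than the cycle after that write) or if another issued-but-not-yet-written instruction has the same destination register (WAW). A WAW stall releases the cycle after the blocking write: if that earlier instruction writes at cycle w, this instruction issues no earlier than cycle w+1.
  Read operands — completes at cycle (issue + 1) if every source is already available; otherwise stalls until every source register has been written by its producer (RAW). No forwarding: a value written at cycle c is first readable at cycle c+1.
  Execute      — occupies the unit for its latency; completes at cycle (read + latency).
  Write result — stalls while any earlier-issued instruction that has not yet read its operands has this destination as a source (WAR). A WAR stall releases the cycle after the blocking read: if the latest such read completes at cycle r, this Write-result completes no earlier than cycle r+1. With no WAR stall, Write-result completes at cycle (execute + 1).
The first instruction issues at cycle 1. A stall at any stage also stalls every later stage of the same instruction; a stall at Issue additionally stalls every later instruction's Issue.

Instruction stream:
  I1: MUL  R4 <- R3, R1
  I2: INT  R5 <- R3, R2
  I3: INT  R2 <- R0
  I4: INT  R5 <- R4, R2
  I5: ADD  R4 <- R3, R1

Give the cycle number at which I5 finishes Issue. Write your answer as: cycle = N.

  I1 | 1 | 2 | 6 | 7
  I2 | 2 | 3 | 4 | 5
  I3 | 6 | 7 | 8 | 9   struct: INT busy until I2 writes@5
  I4 | 10 | 11 | 12 | 13   struct: INT busy until I3 writes@9
  I5 | 11 | 12 | 14 | 15

cycle = 11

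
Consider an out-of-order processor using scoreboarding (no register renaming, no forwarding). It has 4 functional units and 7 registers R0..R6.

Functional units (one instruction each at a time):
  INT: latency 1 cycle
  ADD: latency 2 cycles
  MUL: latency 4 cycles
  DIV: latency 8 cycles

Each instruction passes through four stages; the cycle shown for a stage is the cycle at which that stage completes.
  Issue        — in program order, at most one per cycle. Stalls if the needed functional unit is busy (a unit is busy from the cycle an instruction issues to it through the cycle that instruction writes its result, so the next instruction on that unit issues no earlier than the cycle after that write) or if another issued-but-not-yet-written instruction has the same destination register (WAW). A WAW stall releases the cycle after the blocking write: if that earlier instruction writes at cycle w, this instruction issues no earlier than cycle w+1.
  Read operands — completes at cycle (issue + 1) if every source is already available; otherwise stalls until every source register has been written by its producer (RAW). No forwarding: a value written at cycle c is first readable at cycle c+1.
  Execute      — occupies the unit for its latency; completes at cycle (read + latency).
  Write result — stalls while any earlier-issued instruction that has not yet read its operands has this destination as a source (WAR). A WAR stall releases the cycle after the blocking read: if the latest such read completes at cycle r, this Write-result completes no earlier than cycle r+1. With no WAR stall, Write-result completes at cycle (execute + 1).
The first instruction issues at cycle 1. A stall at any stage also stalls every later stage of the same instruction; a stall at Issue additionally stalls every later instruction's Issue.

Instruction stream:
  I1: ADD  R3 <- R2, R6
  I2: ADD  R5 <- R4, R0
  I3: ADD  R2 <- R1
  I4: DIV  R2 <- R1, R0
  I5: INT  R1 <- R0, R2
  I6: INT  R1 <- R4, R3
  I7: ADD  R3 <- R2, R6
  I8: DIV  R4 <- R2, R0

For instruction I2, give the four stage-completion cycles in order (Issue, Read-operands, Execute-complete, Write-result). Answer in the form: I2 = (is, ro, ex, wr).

I1: IS=1 RO=2 EX=4 WR=5
I2: IS=6 RO=7 EX=9 WR=10  [struct: ADD busy until I1 writes@5]
I3: IS=11 RO=12 EX=14 WR=15  [struct: ADD busy until I2 writes@10]
I4: IS=16 RO=17 EX=25 WR=26  [WAW R2: wait I3 write@15]
I5: IS=17 RO=27 EX=28 WR=29  [RAW R2: wait I4 write@26]
I6: IS=30 RO=31 EX=32 WR=33  [struct: INT busy until I5 writes@29]
I7: IS=31 RO=32 EX=34 WR=35
I8: IS=32 RO=33 EX=41 WR=42

I2 = (6, 7, 9, 10)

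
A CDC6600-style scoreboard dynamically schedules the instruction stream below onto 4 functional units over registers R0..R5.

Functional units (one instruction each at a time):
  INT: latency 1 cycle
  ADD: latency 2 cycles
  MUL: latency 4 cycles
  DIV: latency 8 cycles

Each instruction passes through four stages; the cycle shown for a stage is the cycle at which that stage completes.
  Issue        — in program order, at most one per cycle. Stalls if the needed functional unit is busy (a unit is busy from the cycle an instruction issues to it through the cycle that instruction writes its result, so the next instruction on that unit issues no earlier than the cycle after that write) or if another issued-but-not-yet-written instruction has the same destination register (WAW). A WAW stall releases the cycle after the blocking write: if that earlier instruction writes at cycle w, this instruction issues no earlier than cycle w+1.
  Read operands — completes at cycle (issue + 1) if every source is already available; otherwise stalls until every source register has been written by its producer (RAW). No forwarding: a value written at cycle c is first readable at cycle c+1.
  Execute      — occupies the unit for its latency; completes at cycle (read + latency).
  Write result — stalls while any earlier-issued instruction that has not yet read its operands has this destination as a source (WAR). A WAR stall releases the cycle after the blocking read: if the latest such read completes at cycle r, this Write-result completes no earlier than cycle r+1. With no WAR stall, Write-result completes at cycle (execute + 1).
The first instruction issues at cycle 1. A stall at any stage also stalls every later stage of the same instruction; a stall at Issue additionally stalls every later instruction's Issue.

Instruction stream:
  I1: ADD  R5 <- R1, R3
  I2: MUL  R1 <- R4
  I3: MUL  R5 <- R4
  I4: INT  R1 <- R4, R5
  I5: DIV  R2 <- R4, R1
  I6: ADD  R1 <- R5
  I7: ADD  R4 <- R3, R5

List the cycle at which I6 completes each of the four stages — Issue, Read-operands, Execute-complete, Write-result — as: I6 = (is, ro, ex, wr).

1) issue 1, read 2, done 4, write 5
2) issue 2, read 3, done 7, write 8
3) issue 9, read 10, done 14, write 15  <struct: MUL busy until I2 writes@8>
4) issue 10, read 16, done 17, write 18  <RAW R5: wait I3 write@15>
5) issue 11, read 19, done 27, write 28  <RAW R1: wait I4 write@18>
6) issue 19, read 20, done 22, write 23  <WAW R1: wait I4 write@18>
7) issue 24, read 25, done 27, write 28  <struct: ADD busy until I6 writes@23>

I6 = (19, 20, 22, 23)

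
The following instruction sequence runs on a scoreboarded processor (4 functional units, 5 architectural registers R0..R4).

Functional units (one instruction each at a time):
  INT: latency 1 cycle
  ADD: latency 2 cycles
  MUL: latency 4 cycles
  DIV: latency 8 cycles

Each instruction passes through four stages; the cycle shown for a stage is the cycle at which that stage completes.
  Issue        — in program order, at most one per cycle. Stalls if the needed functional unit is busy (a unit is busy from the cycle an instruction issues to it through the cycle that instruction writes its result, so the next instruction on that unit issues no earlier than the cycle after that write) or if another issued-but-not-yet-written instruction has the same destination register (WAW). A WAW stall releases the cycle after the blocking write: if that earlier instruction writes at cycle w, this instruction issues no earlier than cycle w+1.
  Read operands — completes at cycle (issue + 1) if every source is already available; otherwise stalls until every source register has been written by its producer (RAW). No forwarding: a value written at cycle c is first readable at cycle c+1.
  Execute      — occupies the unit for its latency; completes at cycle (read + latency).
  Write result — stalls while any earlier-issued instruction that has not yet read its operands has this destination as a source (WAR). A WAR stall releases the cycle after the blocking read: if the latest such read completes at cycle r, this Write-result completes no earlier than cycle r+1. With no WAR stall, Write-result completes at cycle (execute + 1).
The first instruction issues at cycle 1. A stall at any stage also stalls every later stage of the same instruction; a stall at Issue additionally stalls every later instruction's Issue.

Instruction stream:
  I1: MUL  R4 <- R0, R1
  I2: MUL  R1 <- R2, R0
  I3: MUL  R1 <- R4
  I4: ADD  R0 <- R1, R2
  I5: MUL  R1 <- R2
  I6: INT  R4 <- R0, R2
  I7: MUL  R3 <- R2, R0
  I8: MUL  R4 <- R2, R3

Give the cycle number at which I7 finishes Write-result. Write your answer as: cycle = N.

  I1 | 1 | 2 | 6 | 7
  I2 | 8 | 9 | 13 | 14   struct: MUL busy until I1 writes@7
  I3 | 15 | 16 | 20 | 21   struct: MUL busy until I2 writes@14
  I4 | 16 | 22 | 24 | 25   RAW R1: wait I3 write@21
  I5 | 22 | 23 | 27 | 28   struct: MUL busy until I3 writes@21
  I6 | 23 | 26 | 27 | 28   RAW R0: wait I4 write@25
  I7 | 29 | 30 | 34 | 35   struct: MUL busy until I5 writes@28
  I8 | 36 | 37 | 41 | 42   struct: MUL busy until I7 writes@35

cycle = 35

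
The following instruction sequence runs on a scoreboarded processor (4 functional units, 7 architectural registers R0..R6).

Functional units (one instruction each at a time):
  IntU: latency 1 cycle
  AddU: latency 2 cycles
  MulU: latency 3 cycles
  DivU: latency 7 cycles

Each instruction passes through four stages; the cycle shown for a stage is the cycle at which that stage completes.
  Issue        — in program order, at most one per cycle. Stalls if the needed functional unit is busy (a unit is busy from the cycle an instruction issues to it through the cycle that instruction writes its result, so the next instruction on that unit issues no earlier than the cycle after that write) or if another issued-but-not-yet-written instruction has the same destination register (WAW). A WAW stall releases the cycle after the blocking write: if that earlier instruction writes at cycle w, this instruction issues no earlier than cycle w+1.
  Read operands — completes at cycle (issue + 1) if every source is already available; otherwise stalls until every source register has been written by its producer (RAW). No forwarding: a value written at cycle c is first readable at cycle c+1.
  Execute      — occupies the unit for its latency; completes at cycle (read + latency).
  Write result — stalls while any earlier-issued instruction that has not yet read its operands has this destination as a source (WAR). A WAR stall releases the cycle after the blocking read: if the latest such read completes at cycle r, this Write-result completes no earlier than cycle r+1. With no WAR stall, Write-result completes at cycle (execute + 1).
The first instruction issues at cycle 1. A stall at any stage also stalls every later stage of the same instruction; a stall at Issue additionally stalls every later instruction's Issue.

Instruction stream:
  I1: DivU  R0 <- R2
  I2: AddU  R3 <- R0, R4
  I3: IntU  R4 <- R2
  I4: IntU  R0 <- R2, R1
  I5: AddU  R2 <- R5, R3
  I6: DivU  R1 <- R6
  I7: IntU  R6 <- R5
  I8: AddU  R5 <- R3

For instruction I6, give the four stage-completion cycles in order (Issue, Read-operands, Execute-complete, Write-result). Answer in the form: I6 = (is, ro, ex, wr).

I1 -> (1, 2, 9, 10)
I2 -> (2, 11, 13, 14)  // RAW R0: wait I1 write@10
I3 -> (3, 4, 5, 12)  // WAR R4: wait I2 read@11
I4 -> (13, 14, 15, 16)  // struct: IntU busy until I3 writes@12
I5 -> (15, 16, 18, 19)  // struct: AddU busy until I2 writes@14
I6 -> (16, 17, 24, 25)
I7 -> (17, 18, 19, 20)
I8 -> (20, 21, 23, 24)  // struct: AddU busy until I5 writes@19

I6 = (16, 17, 24, 25)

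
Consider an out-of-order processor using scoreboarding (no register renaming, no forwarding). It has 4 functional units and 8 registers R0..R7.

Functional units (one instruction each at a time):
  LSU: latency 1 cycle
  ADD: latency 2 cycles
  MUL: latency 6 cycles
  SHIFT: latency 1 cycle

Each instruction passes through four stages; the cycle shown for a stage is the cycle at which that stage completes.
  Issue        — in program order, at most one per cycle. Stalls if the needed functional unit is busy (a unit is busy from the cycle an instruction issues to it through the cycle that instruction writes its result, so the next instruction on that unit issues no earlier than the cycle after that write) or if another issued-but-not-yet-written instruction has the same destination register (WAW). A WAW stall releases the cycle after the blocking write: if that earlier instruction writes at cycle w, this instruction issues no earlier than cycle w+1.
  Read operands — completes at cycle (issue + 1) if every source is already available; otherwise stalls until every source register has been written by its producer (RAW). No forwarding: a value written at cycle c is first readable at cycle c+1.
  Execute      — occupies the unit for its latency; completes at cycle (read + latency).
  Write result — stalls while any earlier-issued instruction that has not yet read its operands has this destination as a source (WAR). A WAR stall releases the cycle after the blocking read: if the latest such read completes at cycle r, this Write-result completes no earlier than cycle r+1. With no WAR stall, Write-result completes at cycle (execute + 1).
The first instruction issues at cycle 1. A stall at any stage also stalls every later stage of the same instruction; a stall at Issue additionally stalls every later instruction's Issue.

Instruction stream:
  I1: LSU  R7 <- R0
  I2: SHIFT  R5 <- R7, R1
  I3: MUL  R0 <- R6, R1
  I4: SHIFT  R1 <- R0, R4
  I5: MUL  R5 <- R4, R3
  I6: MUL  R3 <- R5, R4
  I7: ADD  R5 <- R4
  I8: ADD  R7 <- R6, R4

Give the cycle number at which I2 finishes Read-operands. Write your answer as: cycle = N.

I1  is:1  ro:2  ex:3  wr:4
I2  is:2  ro:5  ex:6  wr:7  — RAW R7: wait I1 write@4
I3  is:3  ro:4  ex:10  wr:11
I4  is:8  ro:12  ex:13  wr:14  — struct: SHIFT busy until I2 writes@7, RAW R0: wait I3 write@11
I5  is:12  ro:13  ex:19  wr:20  — struct: MUL busy until I3 writes@11
I6  is:21  ro:22  ex:28  wr:29  — struct: MUL busy until I5 writes@20
I7  is:22  ro:23  ex:25  wr:26
I8  is:27  ro:28  ex:30  wr:31  — struct: ADD busy until I7 writes@26

cycle = 5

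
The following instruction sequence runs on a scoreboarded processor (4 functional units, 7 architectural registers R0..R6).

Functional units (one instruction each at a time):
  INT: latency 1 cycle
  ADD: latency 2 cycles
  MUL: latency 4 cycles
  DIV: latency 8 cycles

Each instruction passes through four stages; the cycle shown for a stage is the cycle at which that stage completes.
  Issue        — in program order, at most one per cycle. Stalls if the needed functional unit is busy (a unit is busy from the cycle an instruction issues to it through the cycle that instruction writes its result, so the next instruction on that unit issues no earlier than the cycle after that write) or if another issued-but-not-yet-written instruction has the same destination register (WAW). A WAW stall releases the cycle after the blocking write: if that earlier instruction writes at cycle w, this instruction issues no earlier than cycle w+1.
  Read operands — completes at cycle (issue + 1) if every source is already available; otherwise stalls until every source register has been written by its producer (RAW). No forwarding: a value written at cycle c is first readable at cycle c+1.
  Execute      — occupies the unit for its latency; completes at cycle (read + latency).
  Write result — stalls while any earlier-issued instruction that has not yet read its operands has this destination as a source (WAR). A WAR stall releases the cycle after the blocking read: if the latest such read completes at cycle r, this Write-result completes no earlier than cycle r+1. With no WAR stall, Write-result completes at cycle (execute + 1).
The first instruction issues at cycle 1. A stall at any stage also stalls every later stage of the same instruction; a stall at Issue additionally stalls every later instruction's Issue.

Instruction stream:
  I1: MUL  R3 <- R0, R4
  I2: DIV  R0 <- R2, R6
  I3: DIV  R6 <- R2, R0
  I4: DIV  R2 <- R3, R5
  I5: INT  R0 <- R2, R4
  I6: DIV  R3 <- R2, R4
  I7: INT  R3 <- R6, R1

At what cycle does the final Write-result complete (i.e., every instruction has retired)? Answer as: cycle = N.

I1  is:1  ro:2  ex:6  wr:7
I2  is:2  ro:3  ex:11  wr:12
I3  is:13  ro:14  ex:22  wr:23  — struct: DIV busy until I2 writes@12
I4  is:24  ro:25  ex:33  wr:34  — struct: DIV busy until I3 writes@23
I5  is:25  ro:35  ex:36  wr:37  — RAW R2: wait I4 write@34
I6  is:35  ro:36  ex:44  wr:45  — struct: DIV busy until I4 writes@34
I7  is:46  ro:47  ex:48  wr:49  — WAW R3: wait I6 write@45

cycle = 49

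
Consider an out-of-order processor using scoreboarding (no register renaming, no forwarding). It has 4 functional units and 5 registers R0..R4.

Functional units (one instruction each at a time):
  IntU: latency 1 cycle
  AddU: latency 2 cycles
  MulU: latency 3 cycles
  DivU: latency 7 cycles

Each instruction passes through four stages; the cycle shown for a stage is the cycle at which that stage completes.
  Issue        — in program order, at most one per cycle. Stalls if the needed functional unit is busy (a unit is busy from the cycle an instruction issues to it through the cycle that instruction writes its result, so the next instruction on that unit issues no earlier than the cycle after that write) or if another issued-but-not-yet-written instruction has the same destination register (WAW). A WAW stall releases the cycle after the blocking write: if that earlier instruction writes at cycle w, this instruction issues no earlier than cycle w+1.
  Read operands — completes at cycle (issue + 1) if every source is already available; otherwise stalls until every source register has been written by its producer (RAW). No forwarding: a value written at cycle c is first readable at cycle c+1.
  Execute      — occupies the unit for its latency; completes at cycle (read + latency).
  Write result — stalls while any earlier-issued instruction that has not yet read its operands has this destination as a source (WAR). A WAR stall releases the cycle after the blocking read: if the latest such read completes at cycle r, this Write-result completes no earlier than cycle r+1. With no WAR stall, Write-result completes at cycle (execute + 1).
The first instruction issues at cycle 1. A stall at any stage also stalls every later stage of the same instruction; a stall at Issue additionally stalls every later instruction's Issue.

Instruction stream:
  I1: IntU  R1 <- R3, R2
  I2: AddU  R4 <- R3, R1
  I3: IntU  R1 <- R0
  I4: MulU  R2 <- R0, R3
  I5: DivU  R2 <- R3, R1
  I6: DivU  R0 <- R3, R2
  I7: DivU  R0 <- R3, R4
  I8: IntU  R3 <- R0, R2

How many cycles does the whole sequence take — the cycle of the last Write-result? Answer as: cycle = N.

cycle = 44

t=1  issue I1 (IntU)
t=2  I1 read-ops · issue I2 (AddU)
t=3  I1 finished on IntU
t=4  I1→R1
t=5  I2 read-ops · issue I3 (IntU)
t=6  I3 read-ops · issue I4 (MulU)
t=7  I2 finished on AddU · I3 finished on IntU · I4 read-ops
t=8  I2→R4 · I3→R1
t=10  I4 finished on MulU
t=11  I4→R2
t=12  issue I5 (DivU)
t=13  I5 read-ops
t=20  I5 finished on DivU
t=21  I5→R2
t=22  issue I6 (DivU)
t=23  I6 read-ops
t=30  I6 finished on DivU
t=31  I6→R0
t=32  issue I7 (DivU)
t=33  I7 read-ops · issue I8 (IntU)
t=40  I7 finished on DivU
t=41  I7→R0
t=42  I8 read-ops
t=43  I8 finished on IntU
t=44  I8→R3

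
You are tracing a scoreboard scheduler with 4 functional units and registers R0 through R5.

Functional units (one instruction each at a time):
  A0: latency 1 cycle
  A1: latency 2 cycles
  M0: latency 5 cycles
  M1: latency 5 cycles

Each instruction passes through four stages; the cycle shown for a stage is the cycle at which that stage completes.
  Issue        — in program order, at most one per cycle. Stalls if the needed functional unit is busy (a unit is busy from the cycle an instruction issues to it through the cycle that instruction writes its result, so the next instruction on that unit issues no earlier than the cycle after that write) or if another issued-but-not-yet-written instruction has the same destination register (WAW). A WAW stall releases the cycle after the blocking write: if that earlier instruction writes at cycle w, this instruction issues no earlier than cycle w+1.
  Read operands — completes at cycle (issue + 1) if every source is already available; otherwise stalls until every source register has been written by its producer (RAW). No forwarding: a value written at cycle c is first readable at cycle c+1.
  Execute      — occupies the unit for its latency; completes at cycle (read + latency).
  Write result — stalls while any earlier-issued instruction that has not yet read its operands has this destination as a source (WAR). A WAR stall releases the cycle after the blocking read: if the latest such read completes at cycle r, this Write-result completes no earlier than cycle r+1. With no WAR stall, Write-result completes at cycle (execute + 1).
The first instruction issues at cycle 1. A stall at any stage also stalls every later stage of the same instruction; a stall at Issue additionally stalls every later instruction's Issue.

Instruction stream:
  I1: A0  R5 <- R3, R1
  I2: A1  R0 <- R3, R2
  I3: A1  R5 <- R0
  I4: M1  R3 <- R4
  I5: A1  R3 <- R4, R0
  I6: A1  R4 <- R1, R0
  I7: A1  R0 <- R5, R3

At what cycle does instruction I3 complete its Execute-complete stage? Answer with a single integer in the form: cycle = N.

cycle = 10

[1] I1 dispatched to A0
[2] I1 operands ready; I2 dispatched to A1
[3] I1 complete; I2 operands ready
[4] R5←I1
[5] I2 complete
[6] R0←I2
[7] I3 dispatched to A1
[8] I3 operands ready; I4 dispatched to M1
[9] I4 operands ready
[10] I3 complete
[11] R5←I3
[14] I4 complete
[15] R3←I4
[16] I5 dispatched to A1
[17] I5 operands ready
[19] I5 complete
[20] R3←I5
[21] I6 dispatched to A1
[22] I6 operands ready
[24] I6 complete
[25] R4←I6
[26] I7 dispatched to A1
[27] I7 operands ready
[29] I7 complete
[30] R0←I7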